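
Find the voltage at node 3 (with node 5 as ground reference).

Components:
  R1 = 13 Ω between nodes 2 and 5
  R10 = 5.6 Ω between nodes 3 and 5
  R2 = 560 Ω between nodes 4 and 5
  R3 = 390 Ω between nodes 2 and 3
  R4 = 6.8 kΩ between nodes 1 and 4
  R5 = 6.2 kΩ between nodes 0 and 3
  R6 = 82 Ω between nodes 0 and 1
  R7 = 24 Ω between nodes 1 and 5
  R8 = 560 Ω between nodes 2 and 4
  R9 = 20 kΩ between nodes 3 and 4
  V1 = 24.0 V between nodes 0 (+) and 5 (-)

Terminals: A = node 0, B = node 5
Nodal analysis, taking node 5 as the 0 V reference.
Source V1 fixes V_0 = 24 V.
KCL at each unknown node (sum of currents leaving = 0; resistances in Ω):
  Node 1: (V_1 - V_4)/6800 + (V_1 - 24)/82 + (V_1 - 0)/24 = 0
  Node 2: (V_2 - 0)/13 + (V_2 - V_3)/390 + (V_2 - V_4)/560 = 0
  Node 3: (V_3 - V_2)/390 + (V_3 - 24)/6200 + (V_3 - V_4)/20000 + (V_3 - 0)/5.6 = 0
  Node 4: (V_4 - 0)/560 + (V_4 - V_1)/6800 + (V_4 - V_2)/560 + (V_4 - V_3)/20000 = 0
Collecting terms (coefficients in siemens):
  0.05401·V_1 - 0.0001471·V_4 = 0.2927
  0.08127·V_2 - 0.002564·V_3 - 0.001786·V_4 = 0
  0.1813·V_3 - 0.002564·V_2 - 0.00005·V_4 = 0.003871
  0.003768·V_4 - 0.0001471·V_1 - 0.001786·V_2 - 0.00005·V_3 = 0
Solving these 4 simultaneous equations (Gaussian elimination) gives:
  V_1 = 5.42 V, V_2 = 0.005387 V, V_3 = 0.02148 V, V_4 = 0.2143 V
The requested potential is V_3 = 0.02148 V.

Final answer: V_3 = 0.02148 V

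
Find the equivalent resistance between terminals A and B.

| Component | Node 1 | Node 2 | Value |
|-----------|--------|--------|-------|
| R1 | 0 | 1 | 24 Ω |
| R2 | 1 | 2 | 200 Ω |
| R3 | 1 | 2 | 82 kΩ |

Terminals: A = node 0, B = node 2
Reduce the network between node 0 (A) and node 2 (B) by series/parallel combination:
  Rp1 = R2 ‖ R3 (parallel, both between nodes 1 and 2) = 1/(1/200 + 1/82000) = 199.5 Ω
  Rs1 = R1 + Rp1 (series, joined only at node 1) = 24 + 199.5 = 223.5 Ω
R_eq = 223.5 Ω

Final answer: 223.5 Ω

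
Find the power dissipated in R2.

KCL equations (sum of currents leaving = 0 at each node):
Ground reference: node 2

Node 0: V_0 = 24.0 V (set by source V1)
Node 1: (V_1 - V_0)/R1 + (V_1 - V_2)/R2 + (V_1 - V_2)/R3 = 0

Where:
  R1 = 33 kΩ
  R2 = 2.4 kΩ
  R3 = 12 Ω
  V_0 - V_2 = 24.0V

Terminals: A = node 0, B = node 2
Nodal analysis, taking node 2 as the 0 V reference.
Source V1 fixes V_0 = 24 V.
KCL at each unknown node (sum of currents leaving = 0; resistances in Ω):
  Node 1: (V_1 - 24)/33000 + (V_1 - 0)/2400 + (V_1 - 0)/12 = 0
Collecting terms: 0.08378 × V_1 = 0.0007273  =>  V_1 = 0.008681 V
I_R2 = (V_1 - V_2)/R2 = (0.008681 - 0)/2400 = 0.000003617 A
P_R2 = I_R2² × R2 = (0.000003617)² × 2400 = 0.0000000314 W

Final answer: 3.14e-08 W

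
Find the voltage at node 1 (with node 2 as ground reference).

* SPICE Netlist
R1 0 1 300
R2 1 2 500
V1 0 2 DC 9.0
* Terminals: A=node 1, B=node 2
Nodal analysis, taking node 2 as the 0 V reference.
Source V1 fixes V_0 = 9 V.
KCL at each unknown node (sum of currents leaving = 0; resistances in Ω):
  Node 1: (V_1 - 9)/300 + (V_1 - 0)/500 = 0
Collecting terms: 0.005333 × V_1 = 0.03  =>  V_1 = 5.625 V
The requested potential is V_1 = 5.625 V.

Final answer: V_1 = 5.625 V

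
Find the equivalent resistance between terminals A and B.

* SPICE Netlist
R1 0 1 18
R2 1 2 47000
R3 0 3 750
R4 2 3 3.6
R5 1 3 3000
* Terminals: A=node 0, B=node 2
The network is not a plain series/parallel combination. Inject a 1 A test current into terminal A (node 0) and return it from terminal B (node 2); then R_eq = V_A / (1 A).
Nodal analysis, taking node 2 as the 0 V reference.
Current source I_test pushes 1 A into node 0 and draws it out of node 2.
KCL at each unknown node (sum of currents leaving = 0; resistances in Ω):
  Node 0: (V_0 - V_1)/18 + (V_0 - V_3)/750 - 1 = 0
  Node 1: (V_1 - V_0)/18 + (V_1 - 0)/47000 + (V_1 - V_3)/3000 = 0
  Node 3: (V_3 - V_0)/750 + (V_3 - V_1)/3000 + (V_3 - 0)/3.6 = 0
Collecting terms (coefficients in siemens):
  0.05689·V_0 - 0.05556·V_1 - 0.001333·V_3 = 1
  0.05591·V_1 - 0.05556·V_0 - 0.0003333·V_3 = 0
  0.2794·V_3 - 0.001333·V_0 - 0.0003333·V_1 = 0
Solving these 3 simultaneous equations (Gaussian elimination) gives:
  V_0 = 596.7 V, V_1 = 593 V, V_3 = 3.555 V
R_eq = V_0 / 1 A = 596.7 Ω

Final answer: 596.7 Ω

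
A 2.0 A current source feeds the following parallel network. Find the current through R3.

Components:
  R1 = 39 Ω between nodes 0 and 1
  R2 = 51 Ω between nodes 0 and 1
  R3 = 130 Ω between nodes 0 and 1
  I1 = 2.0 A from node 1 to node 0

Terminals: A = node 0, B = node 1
All resistors sit directly between nodes 0 and 1, so they are in parallel and share one voltage V; the full source current 2 A splits among them.
1/R_par = 1/39 + 1/51 + 1/130 = 0.05294 S  =>  R_par = 18.89 Ω
V = I × R_par = 2 × 18.89 = 37.78 V
I_R3 = V/R3 = 37.78/130 = 0.2906 A

Final answer: 0.2906 A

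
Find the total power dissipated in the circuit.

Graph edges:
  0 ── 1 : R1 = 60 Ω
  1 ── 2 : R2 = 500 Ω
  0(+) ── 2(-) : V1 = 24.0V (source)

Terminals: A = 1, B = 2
Nodal analysis, taking node 2 as the 0 V reference.
Source V1 fixes V_0 = 24 V.
KCL at each unknown node (sum of currents leaving = 0; resistances in Ω):
  Node 1: (V_1 - 24)/60 + (V_1 - 0)/500 = 0
Collecting terms: 0.01867 × V_1 = 0.4  =>  V_1 = 21.43 V
Power in each resistor, P = (ΔV)²/R:
  P_R1 = (24 - 21.43)²/60 = 0.1102 W
  P_R2 = (21.43 - 0)²/500 = 0.9184 W
P_total = P_R1 + P_R2 = 1.029 W

Final answer: 1.029 W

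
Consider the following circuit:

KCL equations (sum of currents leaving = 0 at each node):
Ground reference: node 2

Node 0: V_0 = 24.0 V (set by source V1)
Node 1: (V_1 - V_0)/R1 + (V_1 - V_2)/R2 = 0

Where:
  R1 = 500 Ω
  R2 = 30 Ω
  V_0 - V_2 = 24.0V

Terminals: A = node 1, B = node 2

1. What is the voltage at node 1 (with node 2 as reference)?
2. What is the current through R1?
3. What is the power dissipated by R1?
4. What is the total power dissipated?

Nodal analysis, taking node 2 as the 0 V reference.
Source V1 fixes V_0 = 24 V.
KCL at each unknown node (sum of currents leaving = 0; resistances in Ω):
  Node 1: (V_1 - 24)/500 + (V_1 - 0)/30 = 0
Collecting terms: 0.03533 × V_1 = 0.048  =>  V_1 = 1.358 V
Part 1:
  Read off the nodal solution: V_1 = 1.358 V
Part 2:
  I_R1 = (V_0 - V_1)/R1 = (24 - 1.358)/500 = 0.04528 A
  Magnitude: I_R1 = 0.04528 A
Part 3:
  I_R1 = (V_0 - V_1)/R1 = (24 - 1.358)/500 = 0.04528 A
  P_R1 = I_R1² × R1 = (0.04528)² × 500 = 1.025 W
Part 4:
  Power in each resistor, P = (ΔV)²/R:
    P_R1 = (24 - 1.358)²/500 = 1.025 W
    P_R2 = (1.358 - 0)²/30 = 0.06152 W
  P_total = P_R1 + P_R2 = 1.087 W

Final answers:
1. V_1 = 1.358 V
2. I_R1 = 0.04528 A
3. P_R1 = 1.025 W
4. P_total = 1.087 W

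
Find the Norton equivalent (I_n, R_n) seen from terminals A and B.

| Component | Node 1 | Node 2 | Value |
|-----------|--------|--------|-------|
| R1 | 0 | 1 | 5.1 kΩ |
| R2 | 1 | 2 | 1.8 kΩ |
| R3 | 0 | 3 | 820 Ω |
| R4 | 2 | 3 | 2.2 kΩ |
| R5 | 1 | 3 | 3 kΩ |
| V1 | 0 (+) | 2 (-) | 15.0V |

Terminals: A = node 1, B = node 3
Find the Thévenin equivalent first; then I_n = V_th/R_th and R_n = R_th.
Step 1 — V_th is the open-circuit voltage V_A - V_B (nothing connected across the terminals).
Nodal analysis, taking node 2 as the 0 V reference.
Source V1 fixes V_0 = 15 V.
KCL at each unknown node (sum of currents leaving = 0; resistances in Ω):
  Node 1: (V_1 - 15)/5100 + (V_1 - 0)/1800 + (V_1 - V_3)/3000 = 0
  Node 3: (V_3 - 15)/820 + (V_3 - 0)/2200 + (V_3 - V_1)/3000 = 0
Collecting terms (coefficients in siemens):
  0.001085·V_1 - 0.0003333·V_3 = 0.002941
  0.002007·V_3 - 0.0003333·V_1 = 0.01829
Determinant D = (0.001085)(0.002007) - (-0.0003333)(-0.0003333) = 0.000002067
V_1 = [(0.002941)(0.002007) - (-0.0003333)(0.01829)]/D = 5.807 V
V_3 = [(0.001085)(0.01829) - (0.002941)(-0.0003333)]/D = 10.08 V
V_th = V_1 - V_3 = 5.807 - 10.08 = -4.27 V
Step 2 — R_th: zero the source — replace V1 by a short circuit (node 2 merges into node 0) — and find the resistance seen between A (node 1) and B (node 3).
Reduce the network between node 1 (A) and node 3 (B) by series/parallel combination:
  Rp1 = R1 ‖ R2 (parallel, both between nodes 0 and 1) = 1/(1/5100 + 1/1800) = 1330 Ω
  Rp2 = R3 ‖ R4 (parallel, both between nodes 0 and 3) = 1/(1/820 + 1/2200) = 597.4 Ω
  Rs1 = Rp1 + Rp2 (series, joined only at node 0) = 1330 + 597.4 = 1928 Ω
  Rp3 = R5 ‖ Rs1 (parallel, both between nodes 1 and 3) = 1/(1/3000 + 1/1928) = 1174 Ω
R_th = 1.174 kΩ
I_n = V_th/R_th = -4.27/1174 = -0.003638 A, and R_n = R_th = 1.174 kΩ

Final answer: I_n = -0.003638 A, R_n = 1.174 kΩ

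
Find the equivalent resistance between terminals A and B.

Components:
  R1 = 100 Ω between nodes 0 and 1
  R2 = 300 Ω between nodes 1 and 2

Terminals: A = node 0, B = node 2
Reduce the network between node 0 (A) and node 2 (B) by series/parallel combination:
  Rs1 = R1 + R2 (series, joined only at node 1) = 100 + 300 = 400 Ω
R_eq = 400 Ω

Final answer: 400 Ω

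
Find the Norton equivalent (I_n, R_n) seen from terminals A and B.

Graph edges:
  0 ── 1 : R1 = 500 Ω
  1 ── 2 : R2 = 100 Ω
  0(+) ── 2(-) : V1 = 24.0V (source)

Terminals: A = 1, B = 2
Find the Thévenin equivalent first; then I_n = V_th/R_th and R_n = R_th.
Step 1 — V_th is the open-circuit voltage V_A - V_B (nothing connected across the terminals).
Nodal analysis, taking node 2 as the 0 V reference.
Source V1 fixes V_0 = 24 V.
KCL at each unknown node (sum of currents leaving = 0; resistances in Ω):
  Node 1: (V_1 - 24)/500 + (V_1 - 0)/100 = 0
Collecting terms: 0.012 × V_1 = 0.048  =>  V_1 = 4 V
V_th = V_1 - V_2 = 4 - 0 = 4 V
Step 2 — R_th: zero the source — replace V1 by a short circuit (node 2 merges into node 0) — and find the resistance seen between A (node 1) and B (node 0).
Reduce the network between node 1 (A) and node 0 (B) by series/parallel combination:
  Rp1 = R1 ‖ R2 (parallel, both between nodes 0 and 1) = 1/(1/500 + 1/100) = 83.33 Ω
R_th = 83.33 Ω
I_n = V_th/R_th = 4/83.33 = 0.048 A, and R_n = R_th = 83.33 Ω

Final answer: I_n = 0.048 A, R_n = 83.33 Ω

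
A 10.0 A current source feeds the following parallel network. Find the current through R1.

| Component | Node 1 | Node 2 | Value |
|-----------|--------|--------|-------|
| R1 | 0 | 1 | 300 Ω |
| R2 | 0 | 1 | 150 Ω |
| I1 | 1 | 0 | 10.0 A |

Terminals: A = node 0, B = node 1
All resistors sit directly between nodes 0 and 1, so they are in parallel and share one voltage V; the full source current 10 A splits among them.
1/R_par = 1/300 + 1/150 = 0.01 S  =>  R_par = 100 Ω
V = I × R_par = 10 × 100 = 1000 V
I_R1 = V/R1 = 1000/300 = 3.333 A

Final answer: 3.333 A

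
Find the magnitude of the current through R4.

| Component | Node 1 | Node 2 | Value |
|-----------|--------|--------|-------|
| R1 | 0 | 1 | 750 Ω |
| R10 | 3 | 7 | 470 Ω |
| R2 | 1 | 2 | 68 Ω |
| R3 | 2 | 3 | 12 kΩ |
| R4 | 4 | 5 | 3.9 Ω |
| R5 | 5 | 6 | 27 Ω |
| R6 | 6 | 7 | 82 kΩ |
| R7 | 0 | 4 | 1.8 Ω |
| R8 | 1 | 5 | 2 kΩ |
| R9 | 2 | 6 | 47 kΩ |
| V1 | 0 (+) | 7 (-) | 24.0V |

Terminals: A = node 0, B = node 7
Nodal analysis, taking node 7 as the 0 V reference.
Source V1 fixes V_0 = 24 V.
KCL at each unknown node (sum of currents leaving = 0; resistances in Ω):
  Node 1: (V_1 - 24)/750 + (V_1 - V_2)/68 + (V_1 - V_5)/2000 = 0
  Node 2: (V_2 - V_1)/68 + (V_2 - V_3)/12000 + (V_2 - V_6)/47000 = 0
  Node 3: (V_3 - V_2)/12000 + (V_3 - 0)/470 = 0
  Node 4: (V_4 - V_5)/3.9 + (V_4 - 24)/1.8 = 0
  Node 5: (V_5 - V_4)/3.9 + (V_5 - V_6)/27 + (V_5 - V_1)/2000 = 0
  Node 6: (V_6 - V_5)/27 + (V_6 - 0)/82000 + (V_6 - V_2)/47000 = 0
Collecting terms (coefficients in siemens):
  0.01654·V_1 - 0.01471·V_2 - 0.0005·V_5 = 0.032
  0.01481·V_2 - 0.01471·V_1 - 0.00008333·V_3 - 0.00002128·V_6 = 0
  0.002211·V_3 - 0.00008333·V_2 = 0
  0.812·V_4 - 0.2564·V_5 = 13.33
  0.2939·V_5 - 0.0005·V_1 - 0.2564·V_4 - 0.03704·V_6 = 0
  0.03707·V_6 - 0.00002128·V_2 - 0.03704·V_5 = 0
Solving these 6 simultaneous equations (Gaussian elimination) gives:
  V_1 = 23.01 V, V_2 = 22.89 V, V_3 = 0.8626 V, V_4 = 24 V
  V_5 = 24 V, V_6 = 23.99 V
I_R4 = (V_4 - V_5)/R4 = (24 - 24)/3.9 = 0.0008084 A
|I_R4| = 0.0008084 A

Final answer: |I_R4| = 0.0008084 A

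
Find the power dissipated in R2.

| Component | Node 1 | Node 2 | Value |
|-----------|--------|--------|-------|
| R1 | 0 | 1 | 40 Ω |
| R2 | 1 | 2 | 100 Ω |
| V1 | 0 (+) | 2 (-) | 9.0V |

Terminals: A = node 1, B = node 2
Nodal analysis, taking node 2 as the 0 V reference.
Source V1 fixes V_0 = 9 V.
KCL at each unknown node (sum of currents leaving = 0; resistances in Ω):
  Node 1: (V_1 - 9)/40 + (V_1 - 0)/100 = 0
Collecting terms: 0.035 × V_1 = 0.225  =>  V_1 = 6.429 V
I_R2 = (V_1 - V_2)/R2 = (6.429 - 0)/100 = 0.06429 A
P_R2 = I_R2² × R2 = (0.06429)² × 100 = 0.4133 W

Final answer: 0.4133 W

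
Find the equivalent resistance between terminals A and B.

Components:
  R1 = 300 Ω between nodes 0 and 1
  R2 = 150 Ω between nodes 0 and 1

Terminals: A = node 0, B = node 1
Reduce the network between node 0 (A) and node 1 (B) by series/parallel combination:
  Rp1 = R1 ‖ R2 (parallel, both between nodes 0 and 1) = 1/(1/300 + 1/150) = 100 Ω
R_eq = 100 Ω

Final answer: 100 Ω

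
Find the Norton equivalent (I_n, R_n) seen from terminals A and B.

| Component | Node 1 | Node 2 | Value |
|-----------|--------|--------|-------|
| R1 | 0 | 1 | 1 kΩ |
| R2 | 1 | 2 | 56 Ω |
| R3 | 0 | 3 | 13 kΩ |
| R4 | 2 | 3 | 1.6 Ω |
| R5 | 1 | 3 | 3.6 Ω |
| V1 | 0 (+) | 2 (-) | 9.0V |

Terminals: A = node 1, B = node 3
Find the Thévenin equivalent first; then I_n = V_th/R_th and R_n = R_th.
Step 1 — V_th is the open-circuit voltage V_A - V_B (nothing connected across the terminals).
Nodal analysis, taking node 2 as the 0 V reference.
Source V1 fixes V_0 = 9 V.
KCL at each unknown node (sum of currents leaving = 0; resistances in Ω):
  Node 1: (V_1 - 9)/1000 + (V_1 - 0)/56 + (V_1 - V_3)/3.6 = 0
  Node 3: (V_3 - 9)/13000 + (V_3 - 0)/1.6 + (V_3 - V_1)/3.6 = 0
Collecting terms (coefficients in siemens):
  0.2966·V_1 - 0.2778·V_3 = 0.009
  0.9029·V_3 - 0.2778·V_1 = 0.0006923
Determinant D = (0.2966)(0.9029) - (-0.2778)(-0.2778) = 0.1907
V_1 = [(0.009)(0.9029) - (-0.2778)(0.0006923)]/D = 0.04363 V
V_3 = [(0.2966)(0.0006923) - (0.009)(-0.2778)]/D = 0.01419 V
V_th = V_1 - V_3 = 0.04363 - 0.01419 = 0.02944 V
Step 2 — R_th: zero the source — replace V1 by a short circuit (node 2 merges into node 0) — and find the resistance seen between A (node 1) and B (node 3).
Reduce the network between node 1 (A) and node 3 (B) by series/parallel combination:
  Rp1 = R1 ‖ R2 (parallel, both between nodes 0 and 1) = 1/(1/1000 + 1/56) = 53.03 Ω
  Rp2 = R3 ‖ R4 (parallel, both between nodes 0 and 3) = 1/(1/13000 + 1/1.6) = 1.6 Ω
  Rs1 = Rp1 + Rp2 (series, joined only at node 0) = 53.03 + 1.6 = 54.63 Ω
  Rp3 = R5 ‖ Rs1 (parallel, both between nodes 1 and 3) = 1/(1/3.6 + 1/54.63) = 3.377 Ω
R_th = 3.377 Ω
I_n = V_th/R_th = 0.02944/3.377 = 0.008716 A, and R_n = R_th = 3.377 Ω

Final answer: I_n = 0.008716 A, R_n = 3.377 Ω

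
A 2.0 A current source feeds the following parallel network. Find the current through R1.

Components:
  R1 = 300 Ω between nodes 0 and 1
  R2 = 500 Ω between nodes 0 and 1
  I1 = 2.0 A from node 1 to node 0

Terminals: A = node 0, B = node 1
All resistors sit directly between nodes 0 and 1, so they are in parallel and share one voltage V; the full source current 2 A splits among them.
1/R_par = 1/300 + 1/500 = 0.005333 S  =>  R_par = 187.5 Ω
V = I × R_par = 2 × 187.5 = 375 V
I_R1 = V/R1 = 375/300 = 1.25 A

Final answer: 1.25 A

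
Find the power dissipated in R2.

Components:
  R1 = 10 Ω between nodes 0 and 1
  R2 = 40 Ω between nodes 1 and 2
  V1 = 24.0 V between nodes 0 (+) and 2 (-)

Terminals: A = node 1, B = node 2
Nodal analysis, taking node 2 as the 0 V reference.
Source V1 fixes V_0 = 24 V.
KCL at each unknown node (sum of currents leaving = 0; resistances in Ω):
  Node 1: (V_1 - 24)/10 + (V_1 - 0)/40 = 0
Collecting terms: 0.125 × V_1 = 2.4  =>  V_1 = 19.2 V
I_R2 = (V_1 - V_2)/R2 = (19.2 - 0)/40 = 0.48 A
P_R2 = I_R2² × R2 = (0.48)² × 40 = 9.216 W

Final answer: 9.216 W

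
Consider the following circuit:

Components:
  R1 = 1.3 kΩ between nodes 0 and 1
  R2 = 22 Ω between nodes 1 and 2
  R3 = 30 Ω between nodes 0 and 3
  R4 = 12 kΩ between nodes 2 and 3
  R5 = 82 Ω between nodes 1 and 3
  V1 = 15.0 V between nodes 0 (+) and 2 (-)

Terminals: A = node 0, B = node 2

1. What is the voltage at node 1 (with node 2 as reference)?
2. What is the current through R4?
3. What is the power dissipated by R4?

Nodal analysis, taking node 2 as the 0 V reference.
Source V1 fixes V_0 = 15 V.
KCL at each unknown node (sum of currents leaving = 0; resistances in Ω):
  Node 1: (V_1 - 15)/1300 + (V_1 - 0)/22 + (V_1 - V_3)/82 = 0
  Node 3: (V_3 - 15)/30 + (V_3 - 0)/12000 + (V_3 - V_1)/82 = 0
Collecting terms (coefficients in siemens):
  0.05842·V_1 - 0.0122·V_3 = 0.01154
  0.04561·V_3 - 0.0122·V_1 = 0.5
Determinant D = (0.05842)(0.04561) - (-0.0122)(-0.0122) = 0.002516
V_1 = [(0.01154)(0.04561) - (-0.0122)(0.5)]/D = 2.633 V
V_3 = [(0.05842)(0.5) - (0.01154)(-0.0122)]/D = 11.67 V
Part 1:
  Read off the nodal solution: V_1 = 2.633 V
Part 2:
  I_R4 = (V_2 - V_3)/R4 = (0 - 11.67)/12000 = -0.0009722 A
  Magnitude: I_R4 = 0.0009722 A
Part 3:
  I_R4 = (V_2 - V_3)/R4 = (0 - 11.67)/12000 = -0.0009722 A
  P_R4 = I_R4² × R4 = (-0.0009722)² × 12000 = 0.01134 W

Final answers:
1. V_1 = 2.633 V
2. I_R4 = 0.0009722 A
3. P_R4 = 0.01134 W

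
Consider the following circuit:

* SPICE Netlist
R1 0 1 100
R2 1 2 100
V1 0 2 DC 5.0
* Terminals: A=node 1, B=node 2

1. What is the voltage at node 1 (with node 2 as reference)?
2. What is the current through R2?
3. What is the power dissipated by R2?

Nodal analysis, taking node 2 as the 0 V reference.
Source V1 fixes V_0 = 5 V.
KCL at each unknown node (sum of currents leaving = 0; resistances in Ω):
  Node 1: (V_1 - 5)/100 + (V_1 - 0)/100 = 0
Collecting terms: 0.02 × V_1 = 0.05  =>  V_1 = 2.5 V
Part 1:
  Read off the nodal solution: V_1 = 2.5 V
Part 2:
  I_R2 = (V_1 - V_2)/R2 = (2.5 - 0)/100 = 0.025 A
  Magnitude: I_R2 = 0.025 A
Part 3:
  I_R2 = (V_1 - V_2)/R2 = (2.5 - 0)/100 = 0.025 A
  P_R2 = I_R2² × R2 = (0.025)² × 100 = 0.0625 W

Final answers:
1. V_1 = 2.5 V
2. I_R2 = 0.025 A
3. P_R2 = 0.0625 W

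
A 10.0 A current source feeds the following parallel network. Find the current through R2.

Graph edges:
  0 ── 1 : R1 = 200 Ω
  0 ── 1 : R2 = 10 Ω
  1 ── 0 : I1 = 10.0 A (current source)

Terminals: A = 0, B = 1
All resistors sit directly between nodes 0 and 1, so they are in parallel and share one voltage V; the full source current 10 A splits among them.
1/R_par = 1/200 + 1/10 = 0.105 S  =>  R_par = 9.524 Ω
V = I × R_par = 10 × 9.524 = 95.24 V
I_R2 = V/R2 = 95.24/10 = 9.524 A

Final answer: 9.524 A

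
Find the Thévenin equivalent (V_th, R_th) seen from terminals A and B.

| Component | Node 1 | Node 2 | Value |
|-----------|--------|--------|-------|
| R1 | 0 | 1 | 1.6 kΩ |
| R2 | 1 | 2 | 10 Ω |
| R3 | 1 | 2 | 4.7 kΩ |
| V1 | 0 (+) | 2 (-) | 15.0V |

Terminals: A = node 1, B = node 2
Step 1 — V_th is the open-circuit voltage V_A - V_B (nothing connected across the terminals).
Nodal analysis, taking node 2 as the 0 V reference.
Source V1 fixes V_0 = 15 V.
KCL at each unknown node (sum of currents leaving = 0; resistances in Ω):
  Node 1: (V_1 - 15)/1600 + (V_1 - 0)/10 + (V_1 - 0)/4700 = 0
Collecting terms: 0.1008 × V_1 = 0.009375  =>  V_1 = 0.09297 V
V_th = V_1 - V_2 = 0.09297 - 0 = 0.09297 V
Step 2 — R_th: zero the source — replace V1 by a short circuit (node 2 merges into node 0) — and find the resistance seen between A (node 1) and B (node 0).
Reduce the network between node 1 (A) and node 0 (B) by series/parallel combination:
  Rp1 = R1 ‖ R2 ‖ R3 (parallel, all between nodes 0 and 1) = 1/(1/1600 + 1/10 + 1/4700) = 9.917 Ω
R_th = 9.917 Ω

Final answer: V_th = 0.09297 V, R_th = 9.917 Ω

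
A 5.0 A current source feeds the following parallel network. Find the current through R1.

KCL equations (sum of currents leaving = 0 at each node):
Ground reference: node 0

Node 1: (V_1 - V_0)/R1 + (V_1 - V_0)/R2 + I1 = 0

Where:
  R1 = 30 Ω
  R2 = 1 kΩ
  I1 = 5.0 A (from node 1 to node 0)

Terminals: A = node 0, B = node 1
All resistors sit directly between nodes 0 and 1, so they are in parallel and share one voltage V; the full source current 5 A splits among them.
1/R_par = 1/30 + 1/1000 = 0.03433 S  =>  R_par = 29.13 Ω
V = I × R_par = 5 × 29.13 = 145.6 V
I_R1 = V/R1 = 145.6/30 = 4.854 A

Final answer: 4.854 A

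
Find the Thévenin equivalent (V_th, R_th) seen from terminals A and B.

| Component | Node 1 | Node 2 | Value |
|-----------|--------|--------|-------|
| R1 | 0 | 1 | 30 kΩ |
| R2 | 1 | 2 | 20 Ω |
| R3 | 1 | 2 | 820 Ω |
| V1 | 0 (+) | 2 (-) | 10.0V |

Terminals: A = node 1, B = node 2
Step 1 — V_th is the open-circuit voltage V_A - V_B (nothing connected across the terminals).
Nodal analysis, taking node 2 as the 0 V reference.
Source V1 fixes V_0 = 10 V.
KCL at each unknown node (sum of currents leaving = 0; resistances in Ω):
  Node 1: (V_1 - 10)/30000 + (V_1 - 0)/20 + (V_1 - 0)/820 = 0
Collecting terms: 0.05125 × V_1 = 0.0003333  =>  V_1 = 0.006504 V
V_th = V_1 - V_2 = 0.006504 - 0 = 0.006504 V
Step 2 — R_th: zero the source — replace V1 by a short circuit (node 2 merges into node 0) — and find the resistance seen between A (node 1) and B (node 0).
Reduce the network between node 1 (A) and node 0 (B) by series/parallel combination:
  Rp1 = R1 ‖ R2 ‖ R3 (parallel, all between nodes 0 and 1) = 1/(1/30000 + 1/20 + 1/820) = 19.51 Ω
R_th = 19.51 Ω

Final answer: V_th = 0.006504 V, R_th = 19.51 Ω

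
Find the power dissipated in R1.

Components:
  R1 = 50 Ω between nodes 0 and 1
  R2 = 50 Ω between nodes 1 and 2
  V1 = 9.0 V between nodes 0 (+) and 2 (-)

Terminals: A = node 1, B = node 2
Nodal analysis, taking node 2 as the 0 V reference.
Source V1 fixes V_0 = 9 V.
KCL at each unknown node (sum of currents leaving = 0; resistances in Ω):
  Node 1: (V_1 - 9)/50 + (V_1 - 0)/50 = 0
Collecting terms: 0.04 × V_1 = 0.18  =>  V_1 = 4.5 V
I_R1 = (V_0 - V_1)/R1 = (9 - 4.5)/50 = 0.09 A
P_R1 = I_R1² × R1 = (0.09)² × 50 = 0.405 W

Final answer: 0.405 W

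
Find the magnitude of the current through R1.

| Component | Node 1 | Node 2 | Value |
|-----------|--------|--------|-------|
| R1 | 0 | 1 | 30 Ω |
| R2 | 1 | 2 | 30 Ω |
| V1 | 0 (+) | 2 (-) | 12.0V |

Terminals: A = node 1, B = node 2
Nodal analysis, taking node 2 as the 0 V reference.
Source V1 fixes V_0 = 12 V.
KCL at each unknown node (sum of currents leaving = 0; resistances in Ω):
  Node 1: (V_1 - 12)/30 + (V_1 - 0)/30 = 0
Collecting terms: 0.06667 × V_1 = 0.4  =>  V_1 = 6 V
I_R1 = (V_0 - V_1)/R1 = (12 - 6)/30 = 0.2 A
|I_R1| = 0.2 A

Final answer: |I_R1| = 0.2 A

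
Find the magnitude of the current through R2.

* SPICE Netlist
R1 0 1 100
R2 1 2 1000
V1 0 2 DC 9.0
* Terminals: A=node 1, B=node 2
Nodal analysis, taking node 2 as the 0 V reference.
Source V1 fixes V_0 = 9 V.
KCL at each unknown node (sum of currents leaving = 0; resistances in Ω):
  Node 1: (V_1 - 9)/100 + (V_1 - 0)/1000 = 0
Collecting terms: 0.011 × V_1 = 0.09  =>  V_1 = 8.182 V
I_R2 = (V_1 - V_2)/R2 = (8.182 - 0)/1000 = 0.008182 A
|I_R2| = 0.008182 A

Final answer: |I_R2| = 0.008182 A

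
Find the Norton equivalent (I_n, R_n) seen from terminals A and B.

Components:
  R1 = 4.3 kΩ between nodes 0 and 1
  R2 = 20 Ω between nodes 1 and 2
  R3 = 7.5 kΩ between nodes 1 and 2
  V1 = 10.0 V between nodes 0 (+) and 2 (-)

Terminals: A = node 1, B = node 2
Find the Thévenin equivalent first; then I_n = V_th/R_th and R_n = R_th.
Step 1 — V_th is the open-circuit voltage V_A - V_B (nothing connected across the terminals).
Nodal analysis, taking node 2 as the 0 V reference.
Source V1 fixes V_0 = 10 V.
KCL at each unknown node (sum of currents leaving = 0; resistances in Ω):
  Node 1: (V_1 - 10)/4300 + (V_1 - 0)/20 + (V_1 - 0)/7500 = 0
Collecting terms: 0.05037 × V_1 = 0.002326  =>  V_1 = 0.04617 V
V_th = V_1 - V_2 = 0.04617 - 0 = 0.04617 V
Step 2 — R_th: zero the source — replace V1 by a short circuit (node 2 merges into node 0) — and find the resistance seen between A (node 1) and B (node 0).
Reduce the network between node 1 (A) and node 0 (B) by series/parallel combination:
  Rp1 = R1 ‖ R2 ‖ R3 (parallel, all between nodes 0 and 1) = 1/(1/4300 + 1/20 + 1/7500) = 19.85 Ω
R_th = 19.85 Ω
I_n = V_th/R_th = 0.04617/19.85 = 0.002326 A, and R_n = R_th = 19.85 Ω

Final answer: I_n = 0.002326 A, R_n = 19.85 Ω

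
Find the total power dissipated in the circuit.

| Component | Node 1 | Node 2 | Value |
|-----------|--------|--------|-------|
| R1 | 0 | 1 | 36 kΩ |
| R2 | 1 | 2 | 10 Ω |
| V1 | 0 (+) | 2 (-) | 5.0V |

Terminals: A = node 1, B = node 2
Nodal analysis, taking node 2 as the 0 V reference.
Source V1 fixes V_0 = 5 V.
KCL at each unknown node (sum of currents leaving = 0; resistances in Ω):
  Node 1: (V_1 - 5)/36000 + (V_1 - 0)/10 = 0
Collecting terms: 0.1 × V_1 = 0.0001389  =>  V_1 = 0.001389 V
Power in each resistor, P = (ΔV)²/R:
  P_R1 = (5 - 0.001389)²/36000 = 0.0006941 W
  P_R2 = (0.001389 - 0)²/10 = 0.0000001928 W
P_total = P_R1 + P_R2 = 0.0006943 W

Final answer: 0.0006943 W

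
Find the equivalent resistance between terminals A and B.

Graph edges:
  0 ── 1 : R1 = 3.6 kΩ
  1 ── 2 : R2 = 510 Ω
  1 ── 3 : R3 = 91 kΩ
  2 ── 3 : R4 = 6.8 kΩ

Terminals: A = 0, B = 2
Reduce the network between node 0 (A) and node 2 (B) by series/parallel combination:
  Rs1 = R3 + R4 (series, joined only at node 3) = 91000 + 6800 = 97800 Ω
  Rp1 = R2 ‖ Rs1 (parallel, both between nodes 1 and 2) = 1/(1/510 + 1/97800) = 507.4 Ω
  Rs2 = R1 + Rp1 (series, joined only at node 1) = 3600 + 507.4 = 4107 Ω
R_eq = 4.107 kΩ

Final answer: 4.107 kΩ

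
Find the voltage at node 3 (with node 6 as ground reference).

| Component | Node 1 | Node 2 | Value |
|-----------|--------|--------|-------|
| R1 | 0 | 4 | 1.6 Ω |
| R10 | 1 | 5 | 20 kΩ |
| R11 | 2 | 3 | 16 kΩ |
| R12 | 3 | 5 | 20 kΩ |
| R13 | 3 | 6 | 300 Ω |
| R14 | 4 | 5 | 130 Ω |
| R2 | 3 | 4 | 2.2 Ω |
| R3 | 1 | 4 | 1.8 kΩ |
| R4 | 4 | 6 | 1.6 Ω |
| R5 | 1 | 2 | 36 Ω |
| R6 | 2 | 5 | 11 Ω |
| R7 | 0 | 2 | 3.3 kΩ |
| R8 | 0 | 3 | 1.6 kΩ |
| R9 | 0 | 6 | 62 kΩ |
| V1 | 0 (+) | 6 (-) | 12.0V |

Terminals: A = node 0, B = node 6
Nodal analysis, taking node 6 as the 0 V reference.
Source V1 fixes V_0 = 12 V.
KCL at each unknown node (sum of currents leaving = 0; resistances in Ω):
  Node 1: (V_1 - V_4)/1800 + (V_1 - V_2)/36 + (V_1 - V_5)/20000 = 0
  Node 2: (V_2 - V_1)/36 + (V_2 - V_5)/11 + (V_2 - 12)/3300 + (V_2 - V_3)/16000 = 0
  Node 3: (V_3 - V_4)/2.2 + (V_3 - 12)/1600 + (V_3 - V_2)/16000 + (V_3 - V_5)/20000 + (V_3 - 0)/300 = 0
  Node 4: (V_4 - 12)/1.6 + (V_4 - V_3)/2.2 + (V_4 - V_1)/1800 + (V_4 - 0)/1.6 + (V_4 - V_5)/130 = 0
  Node 5: (V_5 - V_2)/11 + (V_5 - V_1)/20000 + (V_5 - V_3)/20000 + (V_5 - V_4)/130 = 0
Collecting terms (coefficients in siemens):
  0.02838·V_1 - 0.02778·V_2 - 0.0005556·V_4 - 0.00005·V_5 = 0
  0.1191·V_2 - 0.02778·V_1 - 0.0000625·V_3 - 0.09091·V_5 = 0.003636
  0.4586·V_3 - 0.0000625·V_2 - 0.4545·V_4 - 0.00005·V_5 = 0.0075
  1.713·V_4 - 0.0005556·V_1 - 0.4545·V_3 - 0.007692·V_5 = 7.5
  0.0987·V_5 - 0.00005·V_1 - 0.09091·V_2 - 0.00005·V_3 - 0.007692·V_4 = 0
Solving these 5 simultaneous equations (Gaussian elimination) gives:
  V_1 = 6.21 V, V_2 = 6.215 V, V_3 = 5.953 V, V_4 = 5.989 V
  V_5 = 6.197 V
The requested potential is V_3 = 5.953 V.

Final answer: V_3 = 5.953 V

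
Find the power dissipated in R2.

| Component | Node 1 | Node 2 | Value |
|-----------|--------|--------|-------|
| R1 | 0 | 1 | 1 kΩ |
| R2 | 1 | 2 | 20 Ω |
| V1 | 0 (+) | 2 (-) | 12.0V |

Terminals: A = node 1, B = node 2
Nodal analysis, taking node 2 as the 0 V reference.
Source V1 fixes V_0 = 12 V.
KCL at each unknown node (sum of currents leaving = 0; resistances in Ω):
  Node 1: (V_1 - 12)/1000 + (V_1 - 0)/20 = 0
Collecting terms: 0.051 × V_1 = 0.012  =>  V_1 = 0.2353 V
I_R2 = (V_1 - V_2)/R2 = (0.2353 - 0)/20 = 0.01176 A
P_R2 = I_R2² × R2 = (0.01176)² × 20 = 0.002768 W

Final answer: 0.002768 W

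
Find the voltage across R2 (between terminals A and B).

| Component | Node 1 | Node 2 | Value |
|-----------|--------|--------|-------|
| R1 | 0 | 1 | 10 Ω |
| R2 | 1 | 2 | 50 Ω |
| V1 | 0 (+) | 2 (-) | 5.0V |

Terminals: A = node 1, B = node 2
R1 and R2 are in series across V1 (node 0 → node 1 → node 2), and the output A–B is taken across R2, so this is a voltage divider.
Series current: I = V1/(R1 + R2) = 5/(10 + 50) = 5/60 = 0.08333 A
V_R2 = I × R2 = V1 × R2/(R1 + R2) = 5 × 50/60 = 4.167 V

Final answer: 4.167 V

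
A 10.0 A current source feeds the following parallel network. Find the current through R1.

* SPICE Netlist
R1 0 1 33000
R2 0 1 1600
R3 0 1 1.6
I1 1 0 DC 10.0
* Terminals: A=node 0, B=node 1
All resistors sit directly between nodes 0 and 1, so they are in parallel and share one voltage V; the full source current 10 A splits among them.
1/R_par = 1/33000 + 1/1600 + 1/1.6 = 0.6257 S  =>  R_par = 1.598 Ω
V = I × R_par = 10 × 1.598 = 15.98 V
I_R1 = V/R1 = 15.98/33000 = 0.0004843 A

Final answer: 0.0004843 A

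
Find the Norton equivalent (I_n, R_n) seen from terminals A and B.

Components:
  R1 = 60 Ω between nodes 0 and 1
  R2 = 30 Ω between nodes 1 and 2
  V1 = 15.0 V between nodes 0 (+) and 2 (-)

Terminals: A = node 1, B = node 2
Find the Thévenin equivalent first; then I_n = V_th/R_th and R_n = R_th.
Step 1 — V_th is the open-circuit voltage V_A - V_B (nothing connected across the terminals).
Nodal analysis, taking node 2 as the 0 V reference.
Source V1 fixes V_0 = 15 V.
KCL at each unknown node (sum of currents leaving = 0; resistances in Ω):
  Node 1: (V_1 - 15)/60 + (V_1 - 0)/30 = 0
Collecting terms: 0.05 × V_1 = 0.25  =>  V_1 = 5 V
V_th = V_1 - V_2 = 5 - 0 = 5 V
Step 2 — R_th: zero the source — replace V1 by a short circuit (node 2 merges into node 0) — and find the resistance seen between A (node 1) and B (node 0).
Reduce the network between node 1 (A) and node 0 (B) by series/parallel combination:
  Rp1 = R1 ‖ R2 (parallel, both between nodes 0 and 1) = 1/(1/60 + 1/30) = 20 Ω
R_th = 20 Ω
I_n = V_th/R_th = 5/20 = 0.25 A, and R_n = R_th = 20 Ω

Final answer: I_n = 0.25 A, R_n = 20 Ω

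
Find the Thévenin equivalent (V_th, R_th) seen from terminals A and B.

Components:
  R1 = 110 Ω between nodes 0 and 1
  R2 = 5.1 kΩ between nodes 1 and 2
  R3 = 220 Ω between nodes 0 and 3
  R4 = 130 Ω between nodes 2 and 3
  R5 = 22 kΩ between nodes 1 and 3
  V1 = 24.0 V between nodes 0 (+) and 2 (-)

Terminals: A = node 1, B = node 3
Step 1 — V_th is the open-circuit voltage V_A - V_B (nothing connected across the terminals).
Nodal analysis, taking node 2 as the 0 V reference.
Source V1 fixes V_0 = 24 V.
KCL at each unknown node (sum of currents leaving = 0; resistances in Ω):
  Node 1: (V_1 - 24)/110 + (V_1 - 0)/5100 + (V_1 - V_3)/22000 = 0
  Node 3: (V_3 - 24)/220 + (V_3 - 0)/130 + (V_3 - V_1)/22000 = 0
Collecting terms (coefficients in siemens):
  0.009332·V_1 - 0.00004545·V_3 = 0.2182
  0.01228·V_3 - 0.00004545·V_1 = 0.1091
Determinant D = (0.009332)(0.01228) - (-0.00004545)(-0.00004545) = 0.0001146
V_1 = [(0.2182)(0.01228) - (-0.00004545)(0.1091)]/D = 23.42 V
V_3 = [(0.009332)(0.1091) - (0.2182)(-0.00004545)]/D = 8.968 V
V_th = V_1 - V_3 = 23.42 - 8.968 = 14.45 V
Step 2 — R_th: zero the source — replace V1 by a short circuit (node 2 merges into node 0) — and find the resistance seen between A (node 1) and B (node 3).
Reduce the network between node 1 (A) and node 3 (B) by series/parallel combination:
  Rp1 = R1 ‖ R2 (parallel, both between nodes 0 and 1) = 1/(1/110 + 1/5100) = 107.7 Ω
  Rp2 = R3 ‖ R4 (parallel, both between nodes 0 and 3) = 1/(1/220 + 1/130) = 81.71 Ω
  Rs1 = Rp1 + Rp2 (series, joined only at node 0) = 107.7 + 81.71 = 189.4 Ω
  Rp3 = R5 ‖ Rs1 (parallel, both between nodes 1 and 3) = 1/(1/22000 + 1/189.4) = 187.8 Ω
R_th = 187.8 Ω

Final answer: V_th = 14.45 V, R_th = 187.8 Ω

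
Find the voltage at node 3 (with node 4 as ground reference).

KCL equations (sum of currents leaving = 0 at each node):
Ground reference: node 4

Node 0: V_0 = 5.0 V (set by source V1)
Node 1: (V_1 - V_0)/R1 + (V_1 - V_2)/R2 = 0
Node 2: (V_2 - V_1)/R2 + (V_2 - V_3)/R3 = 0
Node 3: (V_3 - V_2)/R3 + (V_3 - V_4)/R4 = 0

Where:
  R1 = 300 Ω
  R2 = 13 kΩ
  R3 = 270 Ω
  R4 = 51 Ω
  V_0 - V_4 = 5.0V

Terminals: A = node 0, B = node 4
Nodal analysis, taking node 4 as the 0 V reference.
Source V1 fixes V_0 = 5 V.
KCL at each unknown node (sum of currents leaving = 0; resistances in Ω):
  Node 1: (V_1 - 5)/300 + (V_1 - V_2)/13000 = 0
  Node 2: (V_2 - V_1)/13000 + (V_2 - V_3)/270 = 0
  Node 3: (V_3 - V_2)/270 + (V_3 - 0)/51 = 0
Collecting terms (coefficients in siemens):
  0.00341·V_1 - 0.00007692·V_2 = 0.01667
  0.003781·V_2 - 0.00007692·V_1 - 0.003704·V_3 = 0
  0.02331·V_3 - 0.003704·V_2 = 0
Solving these 3 simultaneous equations (Gaussian elimination) gives:
  V_1 = 4.89 V, V_2 = 0.1178 V, V_3 = 0.01872 V
The requested potential is V_3 = 0.01872 V.

Final answer: V_3 = 0.01872 V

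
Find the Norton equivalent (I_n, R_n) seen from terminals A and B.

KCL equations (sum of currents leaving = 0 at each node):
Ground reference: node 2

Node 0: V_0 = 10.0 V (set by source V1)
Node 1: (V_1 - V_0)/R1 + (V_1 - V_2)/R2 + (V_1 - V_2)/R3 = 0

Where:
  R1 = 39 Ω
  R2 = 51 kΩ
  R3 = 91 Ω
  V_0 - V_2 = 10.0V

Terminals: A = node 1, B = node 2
Find the Thévenin equivalent first; then I_n = V_th/R_th and R_n = R_th.
Step 1 — V_th is the open-circuit voltage V_A - V_B (nothing connected across the terminals).
Nodal analysis, taking node 2 as the 0 V reference.
Source V1 fixes V_0 = 10 V.
KCL at each unknown node (sum of currents leaving = 0; resistances in Ω):
  Node 1: (V_1 - 10)/39 + (V_1 - 0)/51000 + (V_1 - 0)/91 = 0
Collecting terms: 0.03665 × V_1 = 0.2564  =>  V_1 = 6.996 V
V_th = V_1 - V_2 = 6.996 - 0 = 6.996 V
Step 2 — R_th: zero the source — replace V1 by a short circuit (node 2 merges into node 0) — and find the resistance seen between A (node 1) and B (node 0).
Reduce the network between node 1 (A) and node 0 (B) by series/parallel combination:
  Rp1 = R1 ‖ R2 ‖ R3 (parallel, all between nodes 0 and 1) = 1/(1/39 + 1/51000 + 1/91) = 27.29 Ω
R_th = 27.29 Ω
I_n = V_th/R_th = 6.996/27.29 = 0.2564 A, and R_n = R_th = 27.29 Ω

Final answer: I_n = 0.2564 A, R_n = 27.29 Ω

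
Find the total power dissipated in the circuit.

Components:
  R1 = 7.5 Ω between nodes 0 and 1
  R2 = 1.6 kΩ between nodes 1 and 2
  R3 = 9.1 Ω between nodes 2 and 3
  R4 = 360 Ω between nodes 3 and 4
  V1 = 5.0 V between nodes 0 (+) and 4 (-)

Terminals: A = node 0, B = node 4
Nodal analysis, taking node 4 as the 0 V reference.
Source V1 fixes V_0 = 5 V.
KCL at each unknown node (sum of currents leaving = 0; resistances in Ω):
  Node 1: (V_1 - 5)/7.5 + (V_1 - V_2)/1600 = 0
  Node 2: (V_2 - V_1)/1600 + (V_2 - V_3)/9.1 = 0
  Node 3: (V_3 - V_2)/9.1 + (V_3 - 0)/360 = 0
Collecting terms (coefficients in siemens):
  0.134·V_1 - 0.000625·V_2 = 0.6667
  0.1105·V_2 - 0.000625·V_1 - 0.1099·V_3 = 0
  0.1127·V_3 - 0.1099·V_2 = 0
Solving these 3 simultaneous equations (Gaussian elimination) gives:
  V_1 = 4.981 V, V_2 = 0.9337 V, V_3 = 0.9107 V
Power in each resistor, P = (ΔV)²/R:
  P_R1 = (5 - 4.981)²/7.5 = 0.00004799 W
  P_R2 = (4.981 - 0.9337)²/1600 = 0.01024 W
  P_R3 = (0.9337 - 0.9107)²/9.1 = 0.00005823 W
  P_R4 = (0.9107 - 0)²/360 = 0.002304 W
P_total = P_R1 + P_R2 + P_R3 + P_R4 = 0.01265 W

Final answer: 0.01265 W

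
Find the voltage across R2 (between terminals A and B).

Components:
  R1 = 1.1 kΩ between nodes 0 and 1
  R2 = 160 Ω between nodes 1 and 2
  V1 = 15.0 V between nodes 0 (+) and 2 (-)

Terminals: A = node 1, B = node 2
R1 and R2 are in series across V1 (node 0 → node 1 → node 2), and the output A–B is taken across R2, so this is a voltage divider.
Series current: I = V1/(R1 + R2) = 15/(1100 + 160) = 15/1260 = 0.0119 A
V_R2 = I × R2 = V1 × R2/(R1 + R2) = 15 × 160/1260 = 1.905 V

Final answer: 1.905 V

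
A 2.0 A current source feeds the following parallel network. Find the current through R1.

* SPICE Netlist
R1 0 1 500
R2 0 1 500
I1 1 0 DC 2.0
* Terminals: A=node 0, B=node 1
All resistors sit directly between nodes 0 and 1, so they are in parallel and share one voltage V; the full source current 2 A splits among them.
1/R_par = 1/500 + 1/500 = 0.004 S  =>  R_par = 250 Ω
V = I × R_par = 2 × 250 = 500 V
I_R1 = V/R1 = 500/500 = 1 A

Final answer: 1 A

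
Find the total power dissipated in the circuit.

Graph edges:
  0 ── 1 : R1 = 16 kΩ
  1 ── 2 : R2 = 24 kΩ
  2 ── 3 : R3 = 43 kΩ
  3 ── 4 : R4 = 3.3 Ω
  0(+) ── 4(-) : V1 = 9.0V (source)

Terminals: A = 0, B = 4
Nodal analysis, taking node 4 as the 0 V reference.
Source V1 fixes V_0 = 9 V.
KCL at each unknown node (sum of currents leaving = 0; resistances in Ω):
  Node 1: (V_1 - 9)/16000 + (V_1 - V_2)/24000 = 0
  Node 2: (V_2 - V_1)/24000 + (V_2 - V_3)/43000 = 0
  Node 3: (V_3 - V_2)/43000 + (V_3 - 0)/3.3 = 0
Collecting terms (coefficients in siemens):
  0.0001042·V_1 - 0.00004167·V_2 = 0.0005625
  0.00006492·V_2 - 0.00004167·V_1 - 0.00002326·V_3 = 0
  0.3031·V_3 - 0.00002326·V_2 = 0
Solving these 3 simultaneous equations (Gaussian elimination) gives:
  V_1 = 7.265 V, V_2 = 4.663 V, V_3 = 0.0003578 V
Power in each resistor, P = (ΔV)²/R:
  P_R1 = (9 - 7.265)²/16000 = 0.0001881 W
  P_R2 = (7.265 - 4.663)²/24000 = 0.0002822 W
  P_R3 = (4.663 - 0.0003578)²/43000 = 0.0005055 W
  P_R4 = (0.0003578 - 0)²/3.3 = 0.0000000388 W
P_total = P_R1 + P_R2 + P_R3 + P_R4 = 0.0009759 W

Final answer: 0.0009759 W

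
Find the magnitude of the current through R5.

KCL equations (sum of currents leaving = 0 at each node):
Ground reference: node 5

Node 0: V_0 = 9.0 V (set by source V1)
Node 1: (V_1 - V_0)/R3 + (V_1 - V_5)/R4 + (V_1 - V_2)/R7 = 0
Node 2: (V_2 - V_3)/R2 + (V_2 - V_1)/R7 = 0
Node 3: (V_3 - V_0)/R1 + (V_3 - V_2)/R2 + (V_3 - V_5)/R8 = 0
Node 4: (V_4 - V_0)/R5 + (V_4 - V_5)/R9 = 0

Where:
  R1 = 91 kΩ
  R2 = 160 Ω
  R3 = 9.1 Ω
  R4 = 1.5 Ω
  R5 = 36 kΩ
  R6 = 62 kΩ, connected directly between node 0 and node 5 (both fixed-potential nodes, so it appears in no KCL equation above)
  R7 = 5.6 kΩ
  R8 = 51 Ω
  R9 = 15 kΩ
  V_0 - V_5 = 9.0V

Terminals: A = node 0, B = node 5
Nodal analysis, taking node 5 as the 0 V reference.
Source V1 fixes V_0 = 9 V.
KCL at each unknown node (sum of currents leaving = 0; resistances in Ω):
  Node 1: (V_1 - 9)/9.1 + (V_1 - 0)/1.5 + (V_1 - V_2)/5600 = 0
  Node 2: (V_2 - V_3)/160 + (V_2 - V_1)/5600 = 0
  Node 3: (V_3 - 9)/91000 + (V_3 - V_2)/160 + (V_3 - 0)/51 = 0
  Node 4: (V_4 - 9)/36000 + (V_4 - 0)/15000 = 0
Collecting terms (coefficients in siemens):
  0.7767·V_1 - 0.0001786·V_2 = 0.989
  0.006429·V_2 - 0.0001786·V_1 - 0.00625·V_3 = 0
  0.02587·V_3 - 0.00625·V_2 = 0.0000989
  0.00009444·V_4 = 0.00025
Solving these 4 simultaneous equations (Gaussian elimination) gives:
  V_1 = 1.273 V, V_2 = 0.05109 V, V_3 = 0.01617 V, V_4 = 2.647 V
I_R5 = (V_0 - V_4)/R5 = (9 - 2.647)/36000 = 0.0001765 A
|I_R5| = 0.0001765 A

Final answer: |I_R5| = 0.0001765 A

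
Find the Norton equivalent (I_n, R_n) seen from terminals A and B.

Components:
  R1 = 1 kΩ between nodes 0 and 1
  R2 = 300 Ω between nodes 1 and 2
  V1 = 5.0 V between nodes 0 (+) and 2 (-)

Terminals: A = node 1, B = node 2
Find the Thévenin equivalent first; then I_n = V_th/R_th and R_n = R_th.
Step 1 — V_th is the open-circuit voltage V_A - V_B (nothing connected across the terminals).
Nodal analysis, taking node 2 as the 0 V reference.
Source V1 fixes V_0 = 5 V.
KCL at each unknown node (sum of currents leaving = 0; resistances in Ω):
  Node 1: (V_1 - 5)/1000 + (V_1 - 0)/300 = 0
Collecting terms: 0.004333 × V_1 = 0.005  =>  V_1 = 1.154 V
V_th = V_1 - V_2 = 1.154 - 0 = 1.154 V
Step 2 — R_th: zero the source — replace V1 by a short circuit (node 2 merges into node 0) — and find the resistance seen between A (node 1) and B (node 0).
Reduce the network between node 1 (A) and node 0 (B) by series/parallel combination:
  Rp1 = R1 ‖ R2 (parallel, both between nodes 0 and 1) = 1/(1/1000 + 1/300) = 230.8 Ω
R_th = 230.8 Ω
I_n = V_th/R_th = 1.154/230.8 = 0.005 A, and R_n = R_th = 230.8 Ω

Final answer: I_n = 0.005 A, R_n = 230.8 Ω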